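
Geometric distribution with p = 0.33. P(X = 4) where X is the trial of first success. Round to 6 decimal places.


P = (1-p)^(k-1) * p
(1-p)^(k-1) = 0.67^3 = 0.300763
P = 0.300763 * 0.33 = 0.09925179

0.099252


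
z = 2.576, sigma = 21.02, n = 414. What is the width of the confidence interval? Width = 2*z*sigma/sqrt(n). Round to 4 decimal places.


width = 2*z*sigma/sqrt(n)
2*z*sigma = 2 * 2.576 * 21.02 = 108.29504
sqrt(414) ≈ 20.346990
width = 108.29504 / 20.346990 ≈ 5.322411

5.3224


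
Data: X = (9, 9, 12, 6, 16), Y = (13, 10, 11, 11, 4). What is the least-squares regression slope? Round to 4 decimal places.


b = sum((xi-xbar)(yi-ybar)) / sum((xi-xbar)^2)
n = 5, xbar = 52/5 = 10.4, ybar = 49/5 = 9.8
Sxy = sum((xi-xbar)(yi-ybar)) = -40.6
Sxx = sum((xi-xbar)^2) = 57.2
b = Sxy / Sxx = -203/286 ≈ -0.709790

-0.7098


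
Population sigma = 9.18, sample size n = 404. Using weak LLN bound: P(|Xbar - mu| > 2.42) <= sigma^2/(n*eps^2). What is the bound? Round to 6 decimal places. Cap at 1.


bound = min(1, sigma^2/(n*eps^2))
sigma^2 = 9.18^2 = 84.2724
n*eps^2 = 404 * 2.42^2 = 404 * 5.8564 = 2365.9856
sigma^2/(n*eps^2) = 84.2724 / 2365.9856 ≈ 0.03561831

0.035618


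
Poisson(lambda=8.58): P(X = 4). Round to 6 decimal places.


P = e^(-lam) * lam^k / k!
e^(-8.58) ≈ 0.0001878250
lam^k = 8.58^4 ≈ 5419.374349
k! = 4! = 24
P = 0.0001878250 * 5419.374349 / 24 ≈ 0.042412

0.042412


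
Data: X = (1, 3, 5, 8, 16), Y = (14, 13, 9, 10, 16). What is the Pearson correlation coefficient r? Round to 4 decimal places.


r = sum((xi-xbar)(yi-ybar)) / sqrt(sum((xi-xbar)^2) * sum((yi-ybar)^2))
n = 5, xbar = 33/5 = 6.6, ybar = 62/5 = 12.4
Sxy = sum((xi-xbar)(yi-ybar)) = 24.8
Sxx = sum((xi-xbar)^2) = 137.2
Syy = sum((yi-ybar)^2) = 33.2
sqrt(Sxx*Syy) ≈ 67.491036
r = Sxy / sqrt(Sxx*Syy) = 24.8 / 67.491036 ≈ 0.367456

0.3675


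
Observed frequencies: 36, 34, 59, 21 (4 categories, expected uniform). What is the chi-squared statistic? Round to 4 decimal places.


chi2 = sum((O-E)^2/E), E = total/4
total = 150, E = 150/4 = 37.5
(36 - 37.5)^2 / 37.5 = 2.25 / 37.5 = 0.06
(34 - 37.5)^2 / 37.5 = 12.25 / 37.5 = 49/150 ≈ 0.326667
(59 - 37.5)^2 / 37.5 = 462.25 / 37.5 = 1849/150 ≈ 12.326667
(21 - 37.5)^2 / 37.5 = 272.25 / 37.5 = 7.26
chi2 = 1498/75 ≈ 19.973333

19.9733


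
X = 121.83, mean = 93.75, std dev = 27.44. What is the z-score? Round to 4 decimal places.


z = (X - mu) / sigma
X - mu = 121.83 - 93.75 = 28.08
z = 28.08 / 27.44 = 351/343 ≈ 1.023324

1.0233


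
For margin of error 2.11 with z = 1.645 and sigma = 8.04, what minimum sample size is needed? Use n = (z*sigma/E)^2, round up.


z*sigma/E = 1.645 * 8.04 / 2.11 ≈ 6.268152
(z*sigma/E)^2 ≈ 39.289725
round up: n = 40

40


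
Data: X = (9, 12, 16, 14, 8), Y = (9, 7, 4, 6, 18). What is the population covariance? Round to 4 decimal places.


Cov = (1/n)*sum((xi-xbar)(yi-ybar))
n = 5, xbar = 59/5 = 11.8, ybar = 44/5 = 8.8
sum((xi-xbar)(yi-ybar)) = -62.2
Cov = -62.2 / 5 = -12.44

-12.4400


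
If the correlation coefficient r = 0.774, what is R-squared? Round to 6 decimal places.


R^2 = r^2 = (0.774)^2 = 0.599076

0.599076


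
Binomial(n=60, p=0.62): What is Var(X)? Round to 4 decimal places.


Var = n*p*(1-p) = 60 * 0.62 * 0.38 = 14.136

14.1360


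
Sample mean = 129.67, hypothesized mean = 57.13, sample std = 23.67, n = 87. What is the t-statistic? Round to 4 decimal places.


t = (xbar - mu0) / (s/sqrt(n))
xbar - mu0 = 129.67 - 57.13 = 72.54
sqrt(87) ≈ 9.32737905
s/sqrt(n) = 23.67 / 9.32737905 ≈ 2.53769037
t = 72.54 / 2.53769037 ≈ 28.585048

28.5850


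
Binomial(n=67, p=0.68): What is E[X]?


E[X] = n*p = 67 * 0.68 = 45.56

45.56


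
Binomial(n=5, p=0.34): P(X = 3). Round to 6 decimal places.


P = C(n,k) * p^k * (1-p)^(n-k)
C(5,3) = 10
p^k = 0.34^3 = 0.039304
(1-p)^(n-k) = 0.66^2 = 0.4356
P = 10 * 0.039304 * 0.4356 ≈ 0.171208

0.171208


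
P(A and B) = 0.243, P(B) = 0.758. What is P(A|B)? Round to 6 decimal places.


P(A|B) = P(A and B) / P(B) = 0.243 / 0.758 = 243/758 ≈ 0.32058047

0.320580


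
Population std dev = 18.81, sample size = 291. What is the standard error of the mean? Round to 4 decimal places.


SE = sigma / sqrt(n)
sqrt(291) ≈ 17.058722
SE = 18.81 / 17.058722 ≈ 1.102662

1.1027


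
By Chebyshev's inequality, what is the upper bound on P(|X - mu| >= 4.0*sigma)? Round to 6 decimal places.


P <= 1/k^2
k^2 = 4.0^2 = 16
1/k^2 = 1 / 16 = 0.0625

0.062500


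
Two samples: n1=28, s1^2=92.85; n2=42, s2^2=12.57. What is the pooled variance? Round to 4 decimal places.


sp^2 = ((n1-1)*s1^2 + (n2-1)*s2^2)/(n1+n2-2)
(n1-1)*s1^2 = 27 * 92.85 = 2506.95
(n2-1)*s2^2 = 41 * 12.57 = 515.37
numerator = 2506.95 + 515.37 = 3022.32
n1+n2-2 = 68
sp^2 = 3022.32 / 68 = 37779/850 ≈ 44.445882

44.4459


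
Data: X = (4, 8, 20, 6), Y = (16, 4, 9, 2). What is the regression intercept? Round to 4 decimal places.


a = ybar - b*xbar, where b = sum((xi-xbar)(yi-ybar)) / sum((xi-xbar)^2)
n = 4, xbar = 38/4 = 9.5, ybar = 31/4 = 7.75
Sxy = sum((xi-xbar)(yi-ybar)) = -6.5
Sxx = sum((xi-xbar)^2) = 155
b = Sxy / Sxx = -13/310 ≈ -0.041935
a = 7.75 - (-0.041935) * 9.5 = 1263/155 ≈ 8.148387

8.1484


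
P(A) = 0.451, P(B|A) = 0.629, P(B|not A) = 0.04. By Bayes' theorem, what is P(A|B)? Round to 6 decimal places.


P(A|B) = P(B|A)*P(A) / P(B), P(B) = P(B|A)*P(A) + P(B|not A)*P(not A)
P(B|A)*P(A) = 0.629 * 0.451 = 0.283679
P(B|not A)*P(not A) = 0.04 * 0.549 = 0.02196
P(B) = 0.283679 + 0.02196 = 0.305639
P(A|B) = 0.283679 / 0.305639 ≈ 0.92815053

0.928151


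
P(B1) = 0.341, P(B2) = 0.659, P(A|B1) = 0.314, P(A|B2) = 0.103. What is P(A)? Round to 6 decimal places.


P(A) = P(A|B1)*P(B1) + P(A|B2)*P(B2)
P(A|B1)*P(B1) = 0.314 * 0.341 = 0.107074
P(A|B2)*P(B2) = 0.103 * 0.659 = 0.067877
P(A) = 0.107074 + 0.067877 = 0.174951

0.174951


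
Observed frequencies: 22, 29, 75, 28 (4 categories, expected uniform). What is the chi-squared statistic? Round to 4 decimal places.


chi2 = sum((O-E)^2/E), E = total/4
total = 154, E = 154/4 = 38.5
(22 - 38.5)^2 / 38.5 = 272.25 / 38.5 = 99/14 ≈ 7.071429
(29 - 38.5)^2 / 38.5 = 90.25 / 38.5 = 361/154 ≈ 2.344156
(75 - 38.5)^2 / 38.5 = 1332.25 / 38.5 = 5329/154 ≈ 34.603896
(28 - 38.5)^2 / 38.5 = 110.25 / 38.5 = 63/22 ≈ 2.863636
chi2 = 3610/77 ≈ 46.883117

46.8831


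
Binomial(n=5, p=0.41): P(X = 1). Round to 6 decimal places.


P = C(n,k) * p^k * (1-p)^(n-k)
C(5,1) = 5
p^k = 0.41^1 = 0.41
(1-p)^(n-k) = 0.59^4 ≈ 0.1211736
P = 5 * 0.41 * 0.1211736 ≈ 0.248406

0.248406


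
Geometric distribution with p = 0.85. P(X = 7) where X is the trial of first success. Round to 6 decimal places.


P = (1-p)^(k-1) * p
(1-p)^(k-1) = 0.15^6 ≈ 0.00001139063
P = 0.00001139063 * 0.85 ≈ 0.000009682031

0.000010


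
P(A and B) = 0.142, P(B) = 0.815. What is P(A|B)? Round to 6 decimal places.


P(A|B) = P(A and B) / P(B) = 0.142 / 0.815 = 142/815 ≈ 0.17423313

0.174233


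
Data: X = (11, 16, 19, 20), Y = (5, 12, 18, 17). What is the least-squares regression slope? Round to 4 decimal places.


b = sum((xi-xbar)(yi-ybar)) / sum((xi-xbar)^2)
n = 4, xbar = 66/4 = 16.5, ybar = 52/4 = 13
Sxy = sum((xi-xbar)(yi-ybar)) = 71
Sxx = sum((xi-xbar)^2) = 49
b = Sxy / Sxx = 71/49 ≈ 1.448980

1.4490


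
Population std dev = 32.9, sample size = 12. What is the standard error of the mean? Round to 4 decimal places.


SE = sigma / sqrt(n)
sqrt(12) ≈ 3.464102
SE = 32.9 / 3.464102 ≈ 9.497412

9.4974


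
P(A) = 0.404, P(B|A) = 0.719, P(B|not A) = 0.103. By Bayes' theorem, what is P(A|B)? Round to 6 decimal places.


P(A|B) = P(B|A)*P(A) / P(B), P(B) = P(B|A)*P(A) + P(B|not A)*P(not A)
P(B|A)*P(A) = 0.719 * 0.404 = 0.290476
P(B|not A)*P(not A) = 0.103 * 0.596 = 0.061388
P(B) = 0.290476 + 0.061388 = 0.351864
P(A|B) = 0.290476 / 0.351864 ≈ 0.82553487

0.825535


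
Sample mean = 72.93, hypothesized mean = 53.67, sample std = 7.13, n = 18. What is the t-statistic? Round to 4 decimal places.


t = (xbar - mu0) / (s/sqrt(n))
xbar - mu0 = 72.93 - 53.67 = 19.26
sqrt(18) ≈ 4.24264069
s/sqrt(n) = 7.13 / 4.24264069 ≈ 1.68055712
t = 19.26 / 1.68055712 ≈ 11.460485

11.4605


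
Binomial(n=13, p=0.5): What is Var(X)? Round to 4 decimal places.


Var = n*p*(1-p) = 13 * 0.5 * 0.5 = 3.25

3.2500


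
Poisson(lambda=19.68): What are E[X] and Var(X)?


E[X] = Var(X) = lambda = 19.68

19.68, 19.68


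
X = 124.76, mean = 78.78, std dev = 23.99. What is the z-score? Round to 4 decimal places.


z = (X - mu) / sigma
X - mu = 124.76 - 78.78 = 45.98
z = 45.98 / 23.99 = 4598/2399 ≈ 1.916632

1.9166


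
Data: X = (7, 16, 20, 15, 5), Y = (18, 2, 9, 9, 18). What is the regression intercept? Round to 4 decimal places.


a = ybar - b*xbar, where b = sum((xi-xbar)(yi-ybar)) / sum((xi-xbar)^2)
n = 5, xbar = 63/5 = 12.6, ybar = 56/5 = 11.2
Sxy = sum((xi-xbar)(yi-ybar)) = -142.6
Sxx = sum((xi-xbar)^2) = 161.2
b = Sxy / Sxx = -23/26 ≈ -0.884615
a = 11.2 - (-0.884615) * 12.6 = 581/26 ≈ 22.346154

22.3462


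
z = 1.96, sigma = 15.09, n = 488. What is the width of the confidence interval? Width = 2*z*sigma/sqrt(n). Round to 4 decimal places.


width = 2*z*sigma/sqrt(n)
2*z*sigma = 2 * 1.96 * 15.09 = 59.1528
sqrt(488) ≈ 22.090722
width = 59.1528 / 22.090722 ≈ 2.677721

2.6777


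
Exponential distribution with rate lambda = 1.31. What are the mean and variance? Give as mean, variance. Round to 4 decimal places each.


mean = 1/lam, var = 1/lam^2
mean = 1 / 1.31 = 100/131 ≈ 0.763359
lam^2 = 1.31^2 = 1.7161
var = 1 / 1.7161 ≈ 0.582717

0.7634, 0.5827


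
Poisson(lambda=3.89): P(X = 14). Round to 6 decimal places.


P = e^(-lam) * lam^k / k!
e^(-3.89) ≈ 0.02044535
lam^k = 3.89^14 ≈ 181674686.130910
k! = 14! = 87178291200
P = 0.02044535 * 181674686.130910 / 87178291200 ≈ 0.000043

0.000043


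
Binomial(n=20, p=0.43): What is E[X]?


E[X] = n*p = 20 * 0.43 = 8.6

8.6


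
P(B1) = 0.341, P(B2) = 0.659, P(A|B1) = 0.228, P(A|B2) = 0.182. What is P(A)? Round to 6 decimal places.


P(A) = P(A|B1)*P(B1) + P(A|B2)*P(B2)
P(A|B1)*P(B1) = 0.228 * 0.341 = 0.077748
P(A|B2)*P(B2) = 0.182 * 0.659 = 0.119938
P(A) = 0.077748 + 0.119938 = 0.197686

0.197686


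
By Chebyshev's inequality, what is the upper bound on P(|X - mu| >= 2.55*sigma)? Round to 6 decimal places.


P <= 1/k^2
k^2 = 2.55^2 = 6.5025
1/k^2 = 1 / 6.5025 = 400/2601 ≈ 0.15378700

0.153787


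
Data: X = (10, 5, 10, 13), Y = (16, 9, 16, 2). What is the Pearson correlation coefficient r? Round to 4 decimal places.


r = sum((xi-xbar)(yi-ybar)) / sqrt(sum((xi-xbar)^2) * sum((yi-ybar)^2))
n = 4, xbar = 38/4 = 9.5, ybar = 43/4 = 10.75
Sxy = sum((xi-xbar)(yi-ybar)) = -17.5
Sxx = sum((xi-xbar)^2) = 33
Syy = sum((yi-ybar)^2) = 134.75
sqrt(Sxx*Syy) ≈ 66.683956
r = Sxy / sqrt(Sxx*Syy) = -17.5 / 66.683956 ≈ -0.262432

-0.2624


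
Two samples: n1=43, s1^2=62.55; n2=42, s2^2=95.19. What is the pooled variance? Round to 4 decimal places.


sp^2 = ((n1-1)*s1^2 + (n2-1)*s2^2)/(n1+n2-2)
(n1-1)*s1^2 = 42 * 62.55 = 2627.1
(n2-1)*s2^2 = 41 * 95.19 = 3902.79
numerator = 2627.1 + 3902.79 = 6529.89
n1+n2-2 = 83
sp^2 = 6529.89 / 83 = 652989/8300 ≈ 78.673373

78.6734


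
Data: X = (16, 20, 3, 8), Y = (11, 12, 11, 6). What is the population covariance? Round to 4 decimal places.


Cov = (1/n)*sum((xi-xbar)(yi-ybar))
n = 4, xbar = 47/4 = 11.75, ybar = 40/4 = 10
sum((xi-xbar)(yi-ybar)) = 27
Cov = 27 / 4 = 6.75

6.7500


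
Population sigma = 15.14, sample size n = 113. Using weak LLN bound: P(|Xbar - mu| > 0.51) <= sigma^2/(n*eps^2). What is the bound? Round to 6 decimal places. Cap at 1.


bound = min(1, sigma^2/(n*eps^2))
sigma^2 = 15.14^2 = 229.2196
n*eps^2 = 113 * 0.51^2 = 113 * 0.2601 = 29.3913
sigma^2/(n*eps^2) = 229.2196 / 29.3913 ≈ 7.79889287
this exceeds 1, so the bound is capped at 1

1.000000


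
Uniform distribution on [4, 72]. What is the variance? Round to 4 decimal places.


Var = (b-a)^2 / 12
(b-a)^2 = (72 - 4)^2 = 4624
Var = 4624/12 ≈ 385.333333

385.3333


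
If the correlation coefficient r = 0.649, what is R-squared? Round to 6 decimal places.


R^2 = r^2 = (0.649)^2 = 0.421201

0.421201


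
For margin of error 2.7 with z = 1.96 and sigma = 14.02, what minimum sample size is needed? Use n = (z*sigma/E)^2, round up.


z*sigma/E = 1.96 * 14.02 / 2.7 = 34349/3375 ≈ 10.177481
(z*sigma/E)^2 ≈ 103.581129
round up: n = 104

104


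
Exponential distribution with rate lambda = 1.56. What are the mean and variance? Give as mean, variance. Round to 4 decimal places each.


mean = 1/lam, var = 1/lam^2
mean = 1 / 1.56 = 25/39 ≈ 0.641026
lam^2 = 1.56^2 = 2.4336
var = 1 / 2.4336 = 625/1521 ≈ 0.410914

0.6410, 0.4109


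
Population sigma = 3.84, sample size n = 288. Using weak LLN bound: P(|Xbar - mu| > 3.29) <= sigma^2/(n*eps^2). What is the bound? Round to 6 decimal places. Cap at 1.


bound = min(1, sigma^2/(n*eps^2))
sigma^2 = 3.84^2 = 14.7456
n*eps^2 = 288 * 3.29^2 = 288 * 10.8241 = 3117.3408
sigma^2/(n*eps^2) = 14.7456 / 3117.3408 ≈ 0.00473019

0.004730


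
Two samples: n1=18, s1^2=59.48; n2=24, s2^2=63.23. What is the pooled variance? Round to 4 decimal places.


sp^2 = ((n1-1)*s1^2 + (n2-1)*s2^2)/(n1+n2-2)
(n1-1)*s1^2 = 17 * 59.48 = 1011.16
(n2-1)*s2^2 = 23 * 63.23 = 1454.29
numerator = 1011.16 + 1454.29 = 2465.45
n1+n2-2 = 40
sp^2 = 2465.45 / 40 = 61.63625

61.6363


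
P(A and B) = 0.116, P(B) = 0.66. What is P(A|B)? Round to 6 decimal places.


P(A|B) = P(A and B) / P(B) = 0.116 / 0.66 = 29/165 ≈ 0.17575758

0.175758


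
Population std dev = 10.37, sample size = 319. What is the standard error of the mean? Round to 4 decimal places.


SE = sigma / sqrt(n)
sqrt(319) ≈ 17.860571
SE = 10.37 / 17.860571 ≈ 0.580609

0.5806


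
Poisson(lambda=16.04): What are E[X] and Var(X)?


E[X] = Var(X) = lambda = 16.04

16.04, 16.04


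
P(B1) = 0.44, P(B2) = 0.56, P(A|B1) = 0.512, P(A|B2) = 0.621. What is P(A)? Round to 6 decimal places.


P(A) = P(A|B1)*P(B1) + P(A|B2)*P(B2)
P(A|B1)*P(B1) = 0.512 * 0.44 = 0.22528
P(A|B2)*P(B2) = 0.621 * 0.56 = 0.34776
P(A) = 0.22528 + 0.34776 = 0.57304

0.573040


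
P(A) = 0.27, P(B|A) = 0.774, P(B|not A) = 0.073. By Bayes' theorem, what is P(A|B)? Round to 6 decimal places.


P(A|B) = P(B|A)*P(A) / P(B), P(B) = P(B|A)*P(A) + P(B|not A)*P(not A)
P(B|A)*P(A) = 0.774 * 0.27 = 0.20898
P(B|not A)*P(not A) = 0.073 * 0.73 = 0.05329
P(B) = 0.20898 + 0.05329 = 0.26227
P(A|B) = 0.20898 / 0.26227 ≈ 0.79681245

0.796812


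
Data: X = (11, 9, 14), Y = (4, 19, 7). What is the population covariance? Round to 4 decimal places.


Cov = (1/n)*sum((xi-xbar)(yi-ybar))
n = 3, xbar = 34/3 ≈ 11.333333, ybar = 30/3 = 10
sum((xi-xbar)(yi-ybar)) = -27
Cov = -27 / 3 = -9

-9.0000


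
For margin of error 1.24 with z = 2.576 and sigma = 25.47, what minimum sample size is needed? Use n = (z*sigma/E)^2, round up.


z*sigma/E = 2.576 * 25.47 / 1.24 = 410067/7750 ≈ 52.911871
(z*sigma/E)^2 ≈ 2799.666089
round up: n = 2800

2800


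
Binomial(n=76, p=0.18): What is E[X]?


E[X] = n*p = 76 * 0.18 = 13.68

13.68


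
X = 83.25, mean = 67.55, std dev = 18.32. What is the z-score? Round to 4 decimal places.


z = (X - mu) / sigma
X - mu = 83.25 - 67.55 = 15.7
z = 15.7 / 18.32 = 785/916 ≈ 0.856987

0.8570


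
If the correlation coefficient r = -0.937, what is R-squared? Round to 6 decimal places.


R^2 = r^2 = (-0.937)^2 = 0.877969

0.877969


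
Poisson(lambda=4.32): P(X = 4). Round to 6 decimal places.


P = e^(-lam) * lam^k / k!
e^(-4.32) ≈ 0.01329988
lam^k = 4.32^4 ≈ 348.285174
k! = 4! = 24
P = 0.01329988 * 348.285174 / 24 ≈ 0.193006

0.193006


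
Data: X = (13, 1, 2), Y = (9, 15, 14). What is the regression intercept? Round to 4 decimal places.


a = ybar - b*xbar, where b = sum((xi-xbar)(yi-ybar)) / sum((xi-xbar)^2)
n = 3, xbar = 16/3 ≈ 5.333333, ybar = 38/3 ≈ 12.666667
Sxy = sum((xi-xbar)(yi-ybar)) = -128/3 ≈ -42.666667
Sxx = sum((xi-xbar)^2) = 266/3 ≈ 88.666667
b = Sxy / Sxx = -64/133 ≈ -0.481203
a = 12.666667 - (-0.481203) * 5.333333 = 2026/133 ≈ 15.233083

15.2331


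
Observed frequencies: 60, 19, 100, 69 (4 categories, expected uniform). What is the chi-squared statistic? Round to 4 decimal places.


chi2 = sum((O-E)^2/E), E = total/4
total = 248, E = 248/4 = 62
(60 - 62)^2 / 62 = 4 / 62 = 2/31 ≈ 0.064516
(19 - 62)^2 / 62 = 1849 / 62 = 1849/62 ≈ 29.822581
(100 - 62)^2 / 62 = 1444 / 62 = 722/31 ≈ 23.290323
(69 - 62)^2 / 62 = 49 / 62 = 49/62 ≈ 0.790323
chi2 = 1673/31 ≈ 53.967742

53.9677


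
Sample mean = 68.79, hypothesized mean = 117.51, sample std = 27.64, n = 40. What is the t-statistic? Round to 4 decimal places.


t = (xbar - mu0) / (s/sqrt(n))
xbar - mu0 = 68.79 - 117.51 = -48.72
sqrt(40) ≈ 6.32455532
s/sqrt(n) = 27.64 / 6.32455532 ≈ 4.37026773
t = -48.72 / 4.37026773 ≈ -11.148058

-11.1481


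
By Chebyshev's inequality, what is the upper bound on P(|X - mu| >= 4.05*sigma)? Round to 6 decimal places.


P <= 1/k^2
k^2 = 4.05^2 = 16.4025
1/k^2 = 1 / 16.4025 = 400/6561 ≈ 0.06096632

0.060966


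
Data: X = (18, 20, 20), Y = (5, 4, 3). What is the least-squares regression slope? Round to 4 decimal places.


b = sum((xi-xbar)(yi-ybar)) / sum((xi-xbar)^2)
n = 3, xbar = 58/3 ≈ 19.333333, ybar = 12/3 = 4
Sxy = sum((xi-xbar)(yi-ybar)) = -2
Sxx = sum((xi-xbar)^2) = 8/3 ≈ 2.666667
b = Sxy / Sxx = -0.75

-0.7500


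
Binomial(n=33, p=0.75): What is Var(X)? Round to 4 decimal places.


Var = n*p*(1-p) = 33 * 0.75 * 0.25 = 6.1875

6.1875


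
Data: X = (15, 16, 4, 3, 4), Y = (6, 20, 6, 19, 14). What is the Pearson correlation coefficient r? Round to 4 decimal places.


r = sum((xi-xbar)(yi-ybar)) / sqrt(sum((xi-xbar)^2) * sum((yi-ybar)^2))
n = 5, xbar = 42/5 = 8.4, ybar = 65/5 = 13
Sxy = sum((xi-xbar)(yi-ybar)) = 1
Sxx = sum((xi-xbar)^2) = 169.2
Syy = sum((yi-ybar)^2) = 184
sqrt(Sxx*Syy) ≈ 176.444892
r = Sxy / sqrt(Sxx*Syy) = 1 / 176.444892 ≈ 0.005667

0.0057


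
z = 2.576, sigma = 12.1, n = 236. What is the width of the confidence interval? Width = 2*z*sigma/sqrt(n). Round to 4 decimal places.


width = 2*z*sigma/sqrt(n)
2*z*sigma = 2 * 2.576 * 12.1 = 62.3392
sqrt(236) ≈ 15.362291
width = 62.3392 / 15.362291 ≈ 4.057936

4.0579


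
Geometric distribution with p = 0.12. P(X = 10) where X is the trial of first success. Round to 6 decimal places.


P = (1-p)^(k-1) * p
(1-p)^(k-1) = 0.88^9 ≈ 0.3164784
P = 0.3164784 * 0.12 ≈ 0.03797741

0.037977


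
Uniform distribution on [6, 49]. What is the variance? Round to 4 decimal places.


Var = (b-a)^2 / 12
(b-a)^2 = (49 - 6)^2 = 1849
Var = 1849/12 ≈ 154.083333

154.0833


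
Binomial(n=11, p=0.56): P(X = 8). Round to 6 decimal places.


P = C(n,k) * p^k * (1-p)^(n-k)
C(11,8) = 165
p^k = 0.56^8 ≈ 0.009671731
(1-p)^(n-k) = 0.44^3 = 0.085184
P = 165 * 0.009671731 * 0.085184 ≈ 0.135940

0.135940


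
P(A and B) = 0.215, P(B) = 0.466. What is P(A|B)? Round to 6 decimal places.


P(A|B) = P(A and B) / P(B) = 0.215 / 0.466 = 215/466 ≈ 0.46137339

0.461373


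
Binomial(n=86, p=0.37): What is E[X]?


E[X] = n*p = 86 * 0.37 = 31.82

31.82


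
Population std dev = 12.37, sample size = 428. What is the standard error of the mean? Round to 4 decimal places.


SE = sigma / sqrt(n)
sqrt(428) ≈ 20.688161
SE = 12.37 / 20.688161 ≈ 0.597927

0.5979


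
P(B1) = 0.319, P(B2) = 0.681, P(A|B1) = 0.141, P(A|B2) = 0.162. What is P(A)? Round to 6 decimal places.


P(A) = P(A|B1)*P(B1) + P(A|B2)*P(B2)
P(A|B1)*P(B1) = 0.141 * 0.319 = 0.044979
P(A|B2)*P(B2) = 0.162 * 0.681 = 0.110322
P(A) = 0.044979 + 0.110322 = 0.155301

0.155301


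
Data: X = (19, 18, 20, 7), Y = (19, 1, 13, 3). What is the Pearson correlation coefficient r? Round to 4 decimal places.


r = sum((xi-xbar)(yi-ybar)) / sqrt(sum((xi-xbar)^2) * sum((yi-ybar)^2))
n = 4, xbar = 64/4 = 16, ybar = 36/4 = 9
Sxy = sum((xi-xbar)(yi-ybar)) = 84
Sxx = sum((xi-xbar)^2) = 110
Syy = sum((yi-ybar)^2) = 216
sqrt(Sxx*Syy) ≈ 154.142791
r = Sxy / sqrt(Sxx*Syy) = 84 / 154.142791 ≈ 0.544949

0.5449


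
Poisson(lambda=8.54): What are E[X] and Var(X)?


E[X] = Var(X) = lambda = 8.54

8.54, 8.54


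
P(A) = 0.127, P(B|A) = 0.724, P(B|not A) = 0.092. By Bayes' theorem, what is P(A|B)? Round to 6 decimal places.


P(A|B) = P(B|A)*P(A) / P(B), P(B) = P(B|A)*P(A) + P(B|not A)*P(not A)
P(B|A)*P(A) = 0.724 * 0.127 = 0.091948
P(B|not A)*P(not A) = 0.092 * 0.873 = 0.080316
P(B) = 0.091948 + 0.080316 = 0.172264
P(A|B) = 0.091948 / 0.172264 ≈ 0.53376213

0.533762


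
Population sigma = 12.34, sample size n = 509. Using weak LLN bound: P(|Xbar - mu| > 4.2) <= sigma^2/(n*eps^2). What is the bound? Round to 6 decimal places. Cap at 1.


bound = min(1, sigma^2/(n*eps^2))
sigma^2 = 12.34^2 = 152.2756
n*eps^2 = 509 * 4.2^2 = 509 * 17.64 = 8978.76
sigma^2/(n*eps^2) = 152.2756 / 8978.76 ≈ 0.01695954

0.016960


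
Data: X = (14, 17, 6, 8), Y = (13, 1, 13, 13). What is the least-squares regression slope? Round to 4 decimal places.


b = sum((xi-xbar)(yi-ybar)) / sum((xi-xbar)^2)
n = 4, xbar = 45/4 = 11.25, ybar = 40/4 = 10
Sxy = sum((xi-xbar)(yi-ybar)) = -69
Sxx = sum((xi-xbar)^2) = 78.75
b = Sxy / Sxx = -92/105 ≈ -0.876190

-0.8762


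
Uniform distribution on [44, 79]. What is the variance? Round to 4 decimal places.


Var = (b-a)^2 / 12
(b-a)^2 = (79 - 44)^2 = 1225
Var = 1225/12 ≈ 102.083333

102.0833


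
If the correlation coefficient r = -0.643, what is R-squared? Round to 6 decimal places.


R^2 = r^2 = (-0.643)^2 = 0.413449

0.413449


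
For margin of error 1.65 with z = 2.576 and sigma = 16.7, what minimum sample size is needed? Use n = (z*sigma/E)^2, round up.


z*sigma/E = 2.576 * 16.7 / 1.65 = 107548/4125 ≈ 26.072242
(z*sigma/E)^2 ≈ 679.761825
round up: n = 680

680


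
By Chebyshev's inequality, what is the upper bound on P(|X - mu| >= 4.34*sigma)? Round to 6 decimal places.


P <= 1/k^2
k^2 = 4.34^2 = 18.8356
1/k^2 = 1 / 18.8356 ≈ 0.05309096

0.053091


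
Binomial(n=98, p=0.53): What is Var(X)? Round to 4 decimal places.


Var = n*p*(1-p) = 98 * 0.53 * 0.47 = 24.4118

24.4118


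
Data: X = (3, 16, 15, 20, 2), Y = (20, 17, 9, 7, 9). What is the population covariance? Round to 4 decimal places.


Cov = (1/n)*sum((xi-xbar)(yi-ybar))
n = 5, xbar = 56/5 = 11.2, ybar = 62/5 = 12.4
sum((xi-xbar)(yi-ybar)) = -69.4
Cov = -69.4 / 5 = -13.88

-13.8800


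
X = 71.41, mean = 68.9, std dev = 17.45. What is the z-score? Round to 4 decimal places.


z = (X - mu) / sigma
X - mu = 71.41 - 68.9 = 2.51
z = 2.51 / 17.45 = 251/1745 ≈ 0.143840

0.1438


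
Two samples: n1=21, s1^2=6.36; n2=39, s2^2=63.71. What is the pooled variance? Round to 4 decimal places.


sp^2 = ((n1-1)*s1^2 + (n2-1)*s2^2)/(n1+n2-2)
(n1-1)*s1^2 = 20 * 6.36 = 127.2
(n2-1)*s2^2 = 38 * 63.71 = 2420.98
numerator = 127.2 + 2420.98 = 2548.18
n1+n2-2 = 58
sp^2 = 2548.18 / 58 = 127409/2900 ≈ 43.934138

43.9341


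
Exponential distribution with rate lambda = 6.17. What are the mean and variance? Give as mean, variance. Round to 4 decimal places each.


mean = 1/lam, var = 1/lam^2
mean = 1 / 6.17 = 100/617 ≈ 0.162075
lam^2 = 6.17^2 = 38.0689
var = 1 / 38.0689 ≈ 0.026268

0.1621, 0.0263


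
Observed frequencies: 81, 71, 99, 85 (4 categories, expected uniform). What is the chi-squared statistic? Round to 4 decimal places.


chi2 = sum((O-E)^2/E), E = total/4
total = 336, E = 336/4 = 84
(81 - 84)^2 / 84 = 9 / 84 = 3/28 ≈ 0.107143
(71 - 84)^2 / 84 = 169 / 84 = 169/84 ≈ 2.011905
(99 - 84)^2 / 84 = 225 / 84 = 75/28 ≈ 2.678571
(85 - 84)^2 / 84 = 1 / 84 = 1/84 ≈ 0.011905
chi2 = 101/21 ≈ 4.809524

4.8095


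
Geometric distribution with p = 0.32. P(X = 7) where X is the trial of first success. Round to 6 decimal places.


P = (1-p)^(k-1) * p
(1-p)^(k-1) = 0.68^6 ≈ 0.09886748
P = 0.09886748 * 0.32 ≈ 0.03163759

0.031638


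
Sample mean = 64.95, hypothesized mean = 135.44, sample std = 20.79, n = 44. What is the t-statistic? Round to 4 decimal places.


t = (xbar - mu0) / (s/sqrt(n))
xbar - mu0 = 64.95 - 135.44 = -70.49
sqrt(44) ≈ 6.63324958
s/sqrt(n) = 20.79 / 6.63324958 ≈ 3.13421043
t = -70.49 / 3.13421043 ≈ -22.490513

-22.4905


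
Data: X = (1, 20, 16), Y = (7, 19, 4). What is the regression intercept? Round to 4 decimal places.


a = ybar - b*xbar, where b = sum((xi-xbar)(yi-ybar)) / sum((xi-xbar)^2)
n = 3, xbar = 37/3 ≈ 12.333333, ybar = 30/3 = 10
Sxy = sum((xi-xbar)(yi-ybar)) = 81
Sxx = sum((xi-xbar)^2) = 602/3 ≈ 200.666667
b = Sxy / Sxx = 243/602 ≈ 0.403654
a = 10 - 0.403654 * 12.333333 = 3023/602 ≈ 5.021595

5.0216


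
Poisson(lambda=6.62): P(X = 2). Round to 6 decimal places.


P = e^(-lam) * lam^k / k!
e^(-6.62) ≈ 0.001333431
lam^k = 6.62^2 = 43.8244
k! = 2! = 2
P = 0.001333431 * 43.8244 / 2 ≈ 0.029218

0.029218


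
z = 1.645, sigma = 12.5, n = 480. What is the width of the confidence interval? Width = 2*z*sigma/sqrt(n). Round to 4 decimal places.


width = 2*z*sigma/sqrt(n)
2*z*sigma = 2 * 1.645 * 12.5 = 41.125
sqrt(480) ≈ 21.908902
width = 41.125 / 21.908902 ≈ 1.877091

1.8771


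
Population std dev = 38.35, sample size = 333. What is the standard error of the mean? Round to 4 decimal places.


SE = sigma / sqrt(n)
sqrt(333) ≈ 18.248288
SE = 38.35 / 18.248288 ≈ 2.101567

2.1016


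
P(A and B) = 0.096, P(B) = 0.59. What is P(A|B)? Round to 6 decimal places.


P(A|B) = P(A and B) / P(B) = 0.096 / 0.59 = 48/295 ≈ 0.16271186

0.162712


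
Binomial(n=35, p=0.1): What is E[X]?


E[X] = n*p = 35 * 0.1 = 3.5

3.5


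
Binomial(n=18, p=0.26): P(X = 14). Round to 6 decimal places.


P = C(n,k) * p^k * (1-p)^(n-k)
C(18,14) = 3060
p^k = 0.26^14 ≈ 0.000000006450997
(1-p)^(n-k) = 0.74^4 ≈ 0.2998658
P = 3060 * 0.000000006450997 * 0.2998658 ≈ 0.000006

0.000006


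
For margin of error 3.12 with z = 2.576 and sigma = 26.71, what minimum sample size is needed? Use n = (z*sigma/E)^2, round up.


z*sigma/E = 2.576 * 26.71 / 3.12 ≈ 22.052872
(z*sigma/E)^2 ≈ 486.329154
round up: n = 487

487


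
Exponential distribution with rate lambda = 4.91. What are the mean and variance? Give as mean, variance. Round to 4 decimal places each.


mean = 1/lam, var = 1/lam^2
mean = 1 / 4.91 = 100/491 ≈ 0.203666
lam^2 = 4.91^2 = 24.1081
var = 1 / 24.1081 ≈ 0.041480

0.2037, 0.0415


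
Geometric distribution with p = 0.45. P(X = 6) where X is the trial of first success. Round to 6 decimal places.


P = (1-p)^(k-1) * p
(1-p)^(k-1) = 0.55^5 ≈ 0.05032844
P = 0.05032844 * 0.45 ≈ 0.02264780

0.022648


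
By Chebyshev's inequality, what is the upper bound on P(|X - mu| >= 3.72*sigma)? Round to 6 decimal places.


P <= 1/k^2
k^2 = 3.72^2 = 13.8384
1/k^2 = 1 / 13.8384 = 625/8649 ≈ 0.07226269

0.072263


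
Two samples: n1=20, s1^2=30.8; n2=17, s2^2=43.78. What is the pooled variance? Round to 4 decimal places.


sp^2 = ((n1-1)*s1^2 + (n2-1)*s2^2)/(n1+n2-2)
(n1-1)*s1^2 = 19 * 30.8 = 585.2
(n2-1)*s2^2 = 16 * 43.78 = 700.48
numerator = 585.2 + 700.48 = 1285.68
n1+n2-2 = 35
sp^2 = 1285.68 / 35 = 32142/875 ≈ 36.733714

36.7337


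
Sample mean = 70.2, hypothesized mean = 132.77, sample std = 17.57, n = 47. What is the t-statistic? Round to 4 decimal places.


t = (xbar - mu0) / (s/sqrt(n))
xbar - mu0 = 70.2 - 132.77 = -62.57
sqrt(47) ≈ 6.85565460
s/sqrt(n) = 17.57 / 6.85565460 ≈ 2.56284790
t = -62.57 / 2.56284790 ≈ -24.414246

-24.4142


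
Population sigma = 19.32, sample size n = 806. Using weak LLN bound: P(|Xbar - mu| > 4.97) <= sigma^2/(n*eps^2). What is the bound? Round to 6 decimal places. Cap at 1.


bound = min(1, sigma^2/(n*eps^2))
sigma^2 = 19.32^2 = 373.2624
n*eps^2 = 806 * 4.97^2 = 806 * 24.7009 = 19908.9254
sigma^2/(n*eps^2) = 373.2624 / 19908.9254 ≈ 0.01874850

0.018748


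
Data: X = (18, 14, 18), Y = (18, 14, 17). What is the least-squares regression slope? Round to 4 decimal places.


b = sum((xi-xbar)(yi-ybar)) / sum((xi-xbar)^2)
n = 3, xbar = 50/3 ≈ 16.666667, ybar = 49/3 ≈ 16.333333
Sxy = sum((xi-xbar)(yi-ybar)) = 28/3 ≈ 9.333333
Sxx = sum((xi-xbar)^2) = 32/3 ≈ 10.666667
b = Sxy / Sxx = 0.875

0.8750


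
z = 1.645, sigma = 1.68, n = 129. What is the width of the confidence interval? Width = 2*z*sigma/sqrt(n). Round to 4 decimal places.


width = 2*z*sigma/sqrt(n)
2*z*sigma = 2 * 1.645 * 1.68 = 5.5272
sqrt(129) ≈ 11.357817
width = 5.5272 / 11.357817 ≈ 0.486643

0.4866


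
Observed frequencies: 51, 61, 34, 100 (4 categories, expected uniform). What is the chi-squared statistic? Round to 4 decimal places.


chi2 = sum((O-E)^2/E), E = total/4
total = 246, E = 246/4 = 61.5
(51 - 61.5)^2 / 61.5 = 110.25 / 61.5 = 147/82 ≈ 1.792683
(61 - 61.5)^2 / 61.5 = 0.25 / 61.5 = 1/246 ≈ 0.004065
(34 - 61.5)^2 / 61.5 = 756.25 / 61.5 = 3025/246 ≈ 12.296748
(100 - 61.5)^2 / 61.5 = 1482.25 / 61.5 = 5929/246 ≈ 24.101626
chi2 = 1566/41 ≈ 38.195122

38.1951


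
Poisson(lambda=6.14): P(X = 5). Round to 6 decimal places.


P = e^(-lam) * lam^k / k!
e^(-6.14) ≈ 0.002154924
lam^k = 6.14^5 ≈ 8726.535419
k! = 5! = 120
P = 0.002154924 * 8726.535419 / 120 ≈ 0.156708

0.156708


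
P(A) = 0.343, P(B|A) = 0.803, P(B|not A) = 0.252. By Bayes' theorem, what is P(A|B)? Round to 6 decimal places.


P(A|B) = P(B|A)*P(A) / P(B), P(B) = P(B|A)*P(A) + P(B|not A)*P(not A)
P(B|A)*P(A) = 0.803 * 0.343 = 0.275429
P(B|not A)*P(not A) = 0.252 * 0.657 = 0.165564
P(B) = 0.275429 + 0.165564 = 0.440993
P(A|B) = 0.275429 / 0.440993 = 539/863 ≈ 0.62456547

0.624565


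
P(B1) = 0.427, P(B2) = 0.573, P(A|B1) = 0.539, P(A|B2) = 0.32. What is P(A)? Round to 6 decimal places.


P(A) = P(A|B1)*P(B1) + P(A|B2)*P(B2)
P(A|B1)*P(B1) = 0.539 * 0.427 = 0.230153
P(A|B2)*P(B2) = 0.32 * 0.573 = 0.18336
P(A) = 0.230153 + 0.18336 = 0.413513

0.413513


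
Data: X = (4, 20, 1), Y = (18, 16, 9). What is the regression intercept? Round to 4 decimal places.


a = ybar - b*xbar, where b = sum((xi-xbar)(yi-ybar)) / sum((xi-xbar)^2)
n = 3, xbar = 25/3 ≈ 8.333333, ybar = 43/3 ≈ 14.333333
Sxy = sum((xi-xbar)(yi-ybar)) = 128/3 ≈ 42.666667
Sxx = sum((xi-xbar)^2) = 626/3 ≈ 208.666667
b = Sxy / Sxx = 64/313 ≈ 0.204473
a = 14.333333 - 0.204473 * 8.333333 = 3953/313 ≈ 12.629393

12.6294


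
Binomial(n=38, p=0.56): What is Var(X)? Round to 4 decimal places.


Var = n*p*(1-p) = 38 * 0.56 * 0.44 = 9.3632

9.3632


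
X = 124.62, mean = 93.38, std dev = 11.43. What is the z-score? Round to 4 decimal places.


z = (X - mu) / sigma
X - mu = 124.62 - 93.38 = 31.24
z = 31.24 / 11.43 = 3124/1143 ≈ 2.733158

2.7332


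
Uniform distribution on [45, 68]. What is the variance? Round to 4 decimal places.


Var = (b-a)^2 / 12
(b-a)^2 = (68 - 45)^2 = 529
Var = 529/12 ≈ 44.083333

44.0833


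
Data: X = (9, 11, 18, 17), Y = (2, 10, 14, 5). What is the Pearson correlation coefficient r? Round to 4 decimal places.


r = sum((xi-xbar)(yi-ybar)) / sqrt(sum((xi-xbar)^2) * sum((yi-ybar)^2))
n = 4, xbar = 55/4 = 13.75, ybar = 31/4 = 7.75
Sxy = sum((xi-xbar)(yi-ybar)) = 38.75
Sxx = sum((xi-xbar)^2) = 58.75
Syy = sum((yi-ybar)^2) = 84.75
sqrt(Sxx*Syy) ≈ 70.562472
r = Sxy / sqrt(Sxx*Syy) = 38.75 / 70.562472 ≈ 0.549159

0.5492


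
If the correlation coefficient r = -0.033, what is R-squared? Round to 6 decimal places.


R^2 = r^2 = (-0.033)^2 = 0.001089

0.001089


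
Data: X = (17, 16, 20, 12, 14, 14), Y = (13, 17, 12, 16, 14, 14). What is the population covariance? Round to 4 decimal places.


Cov = (1/n)*sum((xi-xbar)(yi-ybar))
n = 6, xbar = 93/6 = 15.5, ybar = 86/6 = 43/3 ≈ 14.333333
sum((xi-xbar)(yi-ybar)) = -16
Cov = -16 / 6 = -8/3 ≈ -2.666667

-2.6667


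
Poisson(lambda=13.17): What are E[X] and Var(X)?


E[X] = Var(X) = lambda = 13.17

13.17, 13.17


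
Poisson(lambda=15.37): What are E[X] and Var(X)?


E[X] = Var(X) = lambda = 15.37

15.37, 15.37


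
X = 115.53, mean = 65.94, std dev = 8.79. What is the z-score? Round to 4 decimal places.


z = (X - mu) / sigma
X - mu = 115.53 - 65.94 = 49.59
z = 49.59 / 8.79 = 1653/293 ≈ 5.641638

5.6416


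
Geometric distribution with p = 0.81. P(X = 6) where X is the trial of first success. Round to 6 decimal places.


P = (1-p)^(k-1) * p
(1-p)^(k-1) = 0.19^5 = 0.0002476099
P = 0.0002476099 * 0.81 ≈ 0.0002005640

0.000201


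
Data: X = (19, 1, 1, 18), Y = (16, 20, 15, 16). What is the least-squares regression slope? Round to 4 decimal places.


b = sum((xi-xbar)(yi-ybar)) / sum((xi-xbar)^2)
n = 4, xbar = 39/4 = 9.75, ybar = 67/4 = 16.75
Sxy = sum((xi-xbar)(yi-ybar)) = -26.25
Sxx = sum((xi-xbar)^2) = 306.75
b = Sxy / Sxx = -35/409 ≈ -0.085575

-0.0856


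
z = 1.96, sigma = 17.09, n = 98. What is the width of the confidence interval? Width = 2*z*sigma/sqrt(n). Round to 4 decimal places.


width = 2*z*sigma/sqrt(n)
2*z*sigma = 2 * 1.96 * 17.09 = 66.9928
sqrt(98) ≈ 9.899495
width = 66.9928 / 9.899495 ≈ 6.767295

6.7673


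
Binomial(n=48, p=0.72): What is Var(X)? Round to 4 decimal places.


Var = n*p*(1-p) = 48 * 0.72 * 0.28 = 9.6768

9.6768


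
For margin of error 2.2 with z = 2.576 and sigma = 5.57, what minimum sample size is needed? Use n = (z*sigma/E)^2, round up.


z*sigma/E = 2.576 * 5.57 / 2.2 ≈ 6.521964
(z*sigma/E)^2 ≈ 42.536010
round up: n = 43

43


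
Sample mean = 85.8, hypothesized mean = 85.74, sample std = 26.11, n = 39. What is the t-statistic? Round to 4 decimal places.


t = (xbar - mu0) / (s/sqrt(n))
xbar - mu0 = 85.8 - 85.74 = 0.06
sqrt(39) ≈ 6.24499800
s/sqrt(n) = 26.11 / 6.24499800 ≈ 4.18094610
t = 0.06 / 4.18094610 ≈ 0.014351

0.0144


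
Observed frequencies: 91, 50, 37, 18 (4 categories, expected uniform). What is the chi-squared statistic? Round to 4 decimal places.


chi2 = sum((O-E)^2/E), E = total/4
total = 196, E = 196/4 = 49
(91 - 49)^2 / 49 = 1764 / 49 = 36
(50 - 49)^2 / 49 = 1 / 49 = 1/49 ≈ 0.020408
(37 - 49)^2 / 49 = 144 / 49 = 144/49 ≈ 2.938776
(18 - 49)^2 / 49 = 961 / 49 = 961/49 ≈ 19.612245
chi2 = 410/7 ≈ 58.571429

58.5714


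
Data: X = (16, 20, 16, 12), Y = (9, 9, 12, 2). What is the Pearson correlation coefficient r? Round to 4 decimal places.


r = sum((xi-xbar)(yi-ybar)) / sqrt(sum((xi-xbar)^2) * sum((yi-ybar)^2))
n = 4, xbar = 64/4 = 16, ybar = 32/4 = 8
Sxy = sum((xi-xbar)(yi-ybar)) = 28
Sxx = sum((xi-xbar)^2) = 32
Syy = sum((yi-ybar)^2) = 54
sqrt(Sxx*Syy) ≈ 41.569219
r = Sxy / sqrt(Sxx*Syy) = 28 / 41.569219 ≈ 0.673575

0.6736


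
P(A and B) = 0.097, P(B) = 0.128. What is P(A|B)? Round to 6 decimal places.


P(A|B) = P(A and B) / P(B) = 0.097 / 0.128 = 0.7578125

0.757813


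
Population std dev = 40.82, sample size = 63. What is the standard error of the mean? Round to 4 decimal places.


SE = sigma / sqrt(n)
sqrt(63) ≈ 7.937254
SE = 40.82 / 7.937254 ≈ 5.142837

5.1428


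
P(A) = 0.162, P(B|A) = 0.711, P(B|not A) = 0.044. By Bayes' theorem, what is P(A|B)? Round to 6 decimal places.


P(A|B) = P(B|A)*P(A) / P(B), P(B) = P(B|A)*P(A) + P(B|not A)*P(not A)
P(B|A)*P(A) = 0.711 * 0.162 = 0.115182
P(B|not A)*P(not A) = 0.044 * 0.838 = 0.036872
P(B) = 0.115182 + 0.036872 = 0.152054
P(A|B) = 0.115182 / 0.152054 ≈ 0.75750720

0.757507


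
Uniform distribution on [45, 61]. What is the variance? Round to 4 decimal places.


Var = (b-a)^2 / 12
(b-a)^2 = (61 - 45)^2 = 256
Var = 256/12 ≈ 21.333333

21.3333


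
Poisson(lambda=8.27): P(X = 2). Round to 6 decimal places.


P = e^(-lam) * lam^k / k!
e^(-8.27) ≈ 0.0002560853
lam^k = 8.27^2 = 68.3929
k! = 2! = 2
P = 0.0002560853 * 68.3929 / 2 ≈ 0.008757

0.008757


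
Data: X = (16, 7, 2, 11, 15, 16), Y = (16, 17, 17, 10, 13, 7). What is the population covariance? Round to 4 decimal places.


Cov = (1/n)*sum((xi-xbar)(yi-ybar))
n = 6, xbar = 67/6 ≈ 11.166667, ybar = 80/6 = 40/3 ≈ 13.333333
sum((xi-xbar)(yi-ybar)) = -202/3 ≈ -67.333333
Cov = -67.333333 / 6 = -101/9 ≈ -11.222222

-11.2222


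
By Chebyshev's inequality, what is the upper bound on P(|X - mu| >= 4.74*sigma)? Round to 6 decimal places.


P <= 1/k^2
k^2 = 4.74^2 = 22.4676
1/k^2 = 1 / 22.4676 ≈ 0.04450854

0.044509


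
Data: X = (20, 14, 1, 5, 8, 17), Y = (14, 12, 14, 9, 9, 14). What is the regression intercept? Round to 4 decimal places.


a = ybar - b*xbar, where b = sum((xi-xbar)(yi-ybar)) / sum((xi-xbar)^2)
n = 6, xbar = 65/6 ≈ 10.833333, ybar = 72/6 = 12
Sxy = sum((xi-xbar)(yi-ybar)) = 37
Sxx = sum((xi-xbar)^2) = 1625/6 ≈ 270.833333
b = Sxy / Sxx = 222/1625 ≈ 0.136615
a = 12 - 0.136615 * 10.833333 = 10.52

10.5200


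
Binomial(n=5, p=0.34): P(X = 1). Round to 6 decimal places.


P = C(n,k) * p^k * (1-p)^(n-k)
C(5,1) = 5
p^k = 0.34^1 = 0.34
(1-p)^(n-k) = 0.66^4 ≈ 0.1897474
P = 5 * 0.34 * 0.1897474 ≈ 0.322571

0.322571


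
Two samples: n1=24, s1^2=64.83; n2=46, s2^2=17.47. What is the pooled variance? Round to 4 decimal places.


sp^2 = ((n1-1)*s1^2 + (n2-1)*s2^2)/(n1+n2-2)
(n1-1)*s1^2 = 23 * 64.83 = 1491.09
(n2-1)*s2^2 = 45 * 17.47 = 786.15
numerator = 1491.09 + 786.15 = 2277.24
n1+n2-2 = 68
sp^2 = 2277.24 / 68 = 56931/1700 ≈ 33.488824

33.4888


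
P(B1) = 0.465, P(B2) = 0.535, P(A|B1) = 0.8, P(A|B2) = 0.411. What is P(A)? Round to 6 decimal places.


P(A) = P(A|B1)*P(B1) + P(A|B2)*P(B2)
P(A|B1)*P(B1) = 0.8 * 0.465 = 0.372
P(A|B2)*P(B2) = 0.411 * 0.535 = 0.219885
P(A) = 0.372 + 0.219885 = 0.591885

0.591885


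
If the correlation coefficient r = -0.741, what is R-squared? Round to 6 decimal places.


R^2 = r^2 = (-0.741)^2 = 0.549081

0.549081


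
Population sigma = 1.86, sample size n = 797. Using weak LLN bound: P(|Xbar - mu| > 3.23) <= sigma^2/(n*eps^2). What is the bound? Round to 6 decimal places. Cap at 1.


bound = min(1, sigma^2/(n*eps^2))
sigma^2 = 1.86^2 = 3.4596
n*eps^2 = 797 * 3.23^2 = 797 * 10.4329 = 8315.0213
sigma^2/(n*eps^2) = 3.4596 / 8315.0213 ≈ 0.00041607

0.000416


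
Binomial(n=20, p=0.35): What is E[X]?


E[X] = n*p = 20 * 0.35 = 7

7


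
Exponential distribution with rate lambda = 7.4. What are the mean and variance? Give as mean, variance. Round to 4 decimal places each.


mean = 1/lam, var = 1/lam^2
mean = 1 / 7.4 = 5/37 ≈ 0.135135
lam^2 = 7.4^2 = 54.76
var = 1 / 54.76 = 25/1369 ≈ 0.018262

0.1351, 0.0183


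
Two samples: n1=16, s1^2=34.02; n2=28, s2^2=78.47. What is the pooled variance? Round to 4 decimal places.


sp^2 = ((n1-1)*s1^2 + (n2-1)*s2^2)/(n1+n2-2)
(n1-1)*s1^2 = 15 * 34.02 = 510.3
(n2-1)*s2^2 = 27 * 78.47 = 2118.69
numerator = 510.3 + 2118.69 = 2628.99
n1+n2-2 = 42
sp^2 = 2628.99 / 42 = 62.595

62.5950


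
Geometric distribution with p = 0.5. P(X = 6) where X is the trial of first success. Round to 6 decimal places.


P = (1-p)^(k-1) * p
(1-p)^(k-1) = 0.5^5 = 0.03125
P = 0.03125 * 0.5 = 0.015625

0.015625


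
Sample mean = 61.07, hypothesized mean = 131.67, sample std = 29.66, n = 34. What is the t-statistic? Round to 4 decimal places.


t = (xbar - mu0) / (s/sqrt(n))
xbar - mu0 = 61.07 - 131.67 = -70.6
sqrt(34) ≈ 5.83095189
s/sqrt(n) = 29.66 / 5.83095189 ≈ 5.08664804
t = -70.6 / 5.08664804 ≈ -13.879474

-13.8795


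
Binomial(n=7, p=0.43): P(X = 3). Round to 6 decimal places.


P = C(n,k) * p^k * (1-p)^(n-k)
C(7,3) = 35
p^k = 0.43^3 = 0.079507
(1-p)^(n-k) = 0.57^4 ≈ 0.1055600
P = 35 * 0.079507 * 0.1055600 ≈ 0.293747

0.293747


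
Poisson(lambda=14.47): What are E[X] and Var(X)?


E[X] = Var(X) = lambda = 14.47

14.47, 14.47


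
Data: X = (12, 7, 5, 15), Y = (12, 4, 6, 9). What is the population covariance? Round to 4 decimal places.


Cov = (1/n)*sum((xi-xbar)(yi-ybar))
n = 4, xbar = 39/4 = 9.75, ybar = 31/4 = 7.75
sum((xi-xbar)(yi-ybar)) = 34.75
Cov = 34.75 / 4 = 8.6875

8.6875
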